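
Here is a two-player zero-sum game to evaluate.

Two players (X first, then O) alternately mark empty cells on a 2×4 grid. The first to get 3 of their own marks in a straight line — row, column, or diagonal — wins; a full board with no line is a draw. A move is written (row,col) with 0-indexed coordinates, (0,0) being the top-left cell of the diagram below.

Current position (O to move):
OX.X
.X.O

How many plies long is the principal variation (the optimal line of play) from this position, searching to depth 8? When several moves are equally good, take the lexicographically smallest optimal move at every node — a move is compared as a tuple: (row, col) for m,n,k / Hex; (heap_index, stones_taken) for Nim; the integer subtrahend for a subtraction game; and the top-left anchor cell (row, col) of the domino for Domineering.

[OX.X/.X.O] O move#1: (0,2):+0/OXOX/.X.O*, (1,0):-1/OX.X/OX.O, (1,2):-1/OX.X/.XOO
[OXOX/.X.O] X move#2: (1,0):+0/OXOX/XX.O*, (1,2):+0/OXOX/.XXO
[OXOX/XX.O] O move#3: (1,2):+0/OXOX/XXOO*
[OXOX/XXOO] end (terminal +0, X#4); searched OX.X/.X.O to 8

PV length from [OX.X/.X.O]: 3 plies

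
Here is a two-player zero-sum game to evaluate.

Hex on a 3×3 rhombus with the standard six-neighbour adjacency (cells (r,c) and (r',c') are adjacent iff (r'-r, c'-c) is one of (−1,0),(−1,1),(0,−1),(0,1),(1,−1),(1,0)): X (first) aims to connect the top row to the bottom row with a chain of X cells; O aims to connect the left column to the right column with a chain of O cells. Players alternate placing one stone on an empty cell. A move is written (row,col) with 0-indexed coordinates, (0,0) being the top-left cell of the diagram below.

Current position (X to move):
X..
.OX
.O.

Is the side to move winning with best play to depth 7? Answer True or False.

[X../.OX/.O.] X move#1: (0,1):-1/XX./.OX/.O.*, (0,2):-1/X.X/.OX/.O., (1,0):-1/X../XOX/.O., (2,0):-1/X../.OX/XO., (2,2):-1/X../.OX/.OX
[XX./.OX/.O.] O move#2: (0,2):+1/XXO/.OX/.O.*, (1,0):+1/XX./OOX/.O., (2,0):+1/XX./.OX/OO., (2,2):+1/XX./.OX/.OO
[XXO/.OX/.O.] X move#3: (1,0):-1/XXO/XOX/.O.*, (2,0):-1/XXO/.OX/XO., (2,2):-1/XXO/.OX/.OX
[XXO/XOX/.O.] O move#4: (2,0):+1/XXO/XOX/OO.*, (2,2):-1/XXO/XOX/.OO
[XXO/XOX/OO.] end (terminal -1, X#5); searched X../.OX/.O. to 7

X winning at [X../.OX/.O.]: False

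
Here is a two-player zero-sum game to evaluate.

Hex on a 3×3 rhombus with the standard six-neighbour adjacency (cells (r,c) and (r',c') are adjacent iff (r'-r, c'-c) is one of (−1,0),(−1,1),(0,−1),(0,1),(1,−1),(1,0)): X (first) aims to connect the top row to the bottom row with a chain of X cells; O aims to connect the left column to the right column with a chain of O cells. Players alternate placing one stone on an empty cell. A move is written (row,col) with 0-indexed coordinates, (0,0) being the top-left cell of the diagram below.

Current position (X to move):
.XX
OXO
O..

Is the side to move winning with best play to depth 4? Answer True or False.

[.XX/OXO/O..] X move#1: (0,0):-1/XXX/OXO/O.., (2,1):+1/.XX/OXO/OX.*, (2,2):-1/.XX/OXO/O.X
[.XX/OXO/OX.] end (terminal -1, O#2); searched .XX/OXO/O.. to 4

X winning at [.XX/OXO/O..]: True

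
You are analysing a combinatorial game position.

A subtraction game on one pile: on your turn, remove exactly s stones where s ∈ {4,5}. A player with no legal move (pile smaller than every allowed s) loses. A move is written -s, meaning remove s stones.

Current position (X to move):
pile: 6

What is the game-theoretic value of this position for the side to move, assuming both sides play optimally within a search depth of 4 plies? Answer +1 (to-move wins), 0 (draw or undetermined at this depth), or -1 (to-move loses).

value(6, X) = +1

ply 1, X at 6 | -4=+1→2*; -5=+1→1
ply 2: 2 is terminal -1 (O); from 6 depth 4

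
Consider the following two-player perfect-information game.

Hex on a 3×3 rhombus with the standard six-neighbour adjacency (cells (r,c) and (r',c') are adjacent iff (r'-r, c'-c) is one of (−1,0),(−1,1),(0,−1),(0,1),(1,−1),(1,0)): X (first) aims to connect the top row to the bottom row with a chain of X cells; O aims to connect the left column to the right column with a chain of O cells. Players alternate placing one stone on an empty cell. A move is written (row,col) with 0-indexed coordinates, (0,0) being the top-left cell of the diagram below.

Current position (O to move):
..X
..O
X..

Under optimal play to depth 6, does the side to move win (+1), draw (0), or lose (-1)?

p1 O@[..X/..O/X..]: (0,0)[O.X/..O/X..]-1* (0,1)[.OX/..O/X..]-1 (1,0)[..X/O.O/X..]-1 (1,1)[..X/.OO/X..]-1 (2,1)[..X/..O/XO.]-1 (2,2)[..X/..O/X.O]-1
p2 X@[O.X/..O/X..]: (0,1)[OXX/..O/X..]+1* (1,0)[O.X/X.O/X..]+1 (1,1)[O.X/.XO/X..]+1 (2,1)[O.X/..O/XX.]-1 (2,2)[O.X/..O/X.X]-1
p3 O@[OXX/..O/X..]: (1,0)[OXX/O.O/X..]-1* (1,1)[OXX/.OO/X..]-1 (2,1)[OXX/..O/XO.]-1 (2,2)[OXX/..O/X.O]-1
p4 X@[OXX/O.O/X..]: (1,1)[OXX/OXO/X..]+1* (2,1)[OXX/O.O/XX.]-1 (2,2)[OXX/O.O/X.X]-1
p5 O@[OXX/OXO/X..] terminal -1; root [..X/..O/X..] d6

value(..X/..O/X.., O) = -1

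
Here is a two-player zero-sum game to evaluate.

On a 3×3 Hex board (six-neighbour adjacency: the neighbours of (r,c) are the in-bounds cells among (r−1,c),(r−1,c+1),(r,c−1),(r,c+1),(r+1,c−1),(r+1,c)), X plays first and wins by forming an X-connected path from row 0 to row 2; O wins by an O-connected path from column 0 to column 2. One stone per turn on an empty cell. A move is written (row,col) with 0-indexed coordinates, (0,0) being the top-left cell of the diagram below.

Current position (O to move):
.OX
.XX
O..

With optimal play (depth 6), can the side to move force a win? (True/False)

p1 O@[.OX/.XX/O..]: (0,0)[OOX/.XX/O..]-1* (1,0)[.OX/OXX/O..]-1 (2,1)[.OX/.XX/OO.]-1 (2,2)[.OX/.XX/O.O]-1
p2 X@[OOX/.XX/O..]: (1,0)[OOX/XXX/O..]+1* (2,1)[OOX/.XX/OX.]+1 (2,2)[OOX/.XX/O.X]+1
p3 O@[OOX/XXX/O..]: (2,1)[OOX/XXX/OO.]-1* (2,2)[OOX/XXX/O.O]-1
p4 X@[OOX/XXX/OO.]: (2,2)[OOX/XXX/OOX]+1*
p5 O@[OOX/XXX/OOX] terminal -1; root [.OX/.XX/O..] d6

O winning at [.OX/.XX/O..]: False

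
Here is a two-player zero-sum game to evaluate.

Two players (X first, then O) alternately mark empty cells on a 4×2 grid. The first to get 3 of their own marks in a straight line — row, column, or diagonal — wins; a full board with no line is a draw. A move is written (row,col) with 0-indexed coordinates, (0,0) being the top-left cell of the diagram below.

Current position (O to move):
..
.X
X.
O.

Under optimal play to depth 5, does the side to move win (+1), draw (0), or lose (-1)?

p1 O@[../.X/X./O.]: (0,0)[O./.X/X./O.]-1 (0,1)[.O/.X/X./O.]+0* (1,0)[../OX/X./O.]-1 (2,1)[../.X/XO/O.]+0 (3,1)[../.X/X./OO]+0
p2 X@[.O/.X/X./O.]: (0,0)[XO/.X/X./O.]+0* (1,0)[.O/XX/X./O.]+0 (2,1)[.O/.X/XX/O.]+0 (3,1)[.O/.X/X./OX]+0
p3 O@[XO/.X/X./O.]: (1,0)[XO/OX/X./O.]+0* (2,1)[XO/.X/XO/O.]-1 (3,1)[XO/.X/X./OO]-1
p4 X@[XO/OX/X./O.]: (2,1)[XO/OX/XX/O.]+0* (3,1)[XO/OX/X./OX]+0
p5 O@[XO/OX/XX/O.]: (3,1)[XO/OX/XX/OO]+0*
p6 X@[XO/OX/XX/OO] terminal +0; root [../.X/X./O.] d5

value(../.X/X./O., O) = 0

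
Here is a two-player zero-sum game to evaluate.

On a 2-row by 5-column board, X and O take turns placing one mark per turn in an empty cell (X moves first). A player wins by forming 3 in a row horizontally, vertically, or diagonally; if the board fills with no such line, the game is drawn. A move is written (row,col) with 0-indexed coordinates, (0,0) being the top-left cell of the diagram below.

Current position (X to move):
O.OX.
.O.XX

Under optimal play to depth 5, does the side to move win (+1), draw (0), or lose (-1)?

value(O.OX./.O.XX, X) = +1

p1 X@[O.OX./.O.XX]: (0,1)[OXOX./.O.XX]+0 (0,4)[O.OXX/.O.XX]-1 (1,0)[O.OX./XO.XX]-1 (1,2)[O.OX./.OXXX]+1*
p2 O@[O.OX./.OXXX] terminal -1; root [O.OX./.O.XX] d5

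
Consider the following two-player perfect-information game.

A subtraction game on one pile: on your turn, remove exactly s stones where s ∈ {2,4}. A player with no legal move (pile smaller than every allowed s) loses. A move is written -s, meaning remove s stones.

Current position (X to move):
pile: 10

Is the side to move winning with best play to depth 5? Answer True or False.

X winning at [10]: True

p1 X@[10]: -2[8]-1 -4[6]+1*
p2 O@[6]: -2[4]-1* -4[2]-1
p3 X@[4]: -2[2]-1 -4[0]+1*
p4 O@[0] terminal -1; root [10] d5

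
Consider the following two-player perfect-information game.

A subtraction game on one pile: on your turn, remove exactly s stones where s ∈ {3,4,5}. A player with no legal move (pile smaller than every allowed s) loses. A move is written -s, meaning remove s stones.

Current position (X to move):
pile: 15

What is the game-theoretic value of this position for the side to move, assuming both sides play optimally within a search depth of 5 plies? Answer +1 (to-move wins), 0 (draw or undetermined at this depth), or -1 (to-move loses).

ply 1, X at 15 | -3=-1→12; -4=-1→11; -5=+1→10*
ply 2, O at 10 | -3=-1→7*; -4=-1→6; -5=-1→5
ply 3, X at 7 | -3=-1→4; -4=-1→3; -5=+1→2*
ply 4: 2 is terminal -1 (O); from 15 depth 5

value(15, X) = +1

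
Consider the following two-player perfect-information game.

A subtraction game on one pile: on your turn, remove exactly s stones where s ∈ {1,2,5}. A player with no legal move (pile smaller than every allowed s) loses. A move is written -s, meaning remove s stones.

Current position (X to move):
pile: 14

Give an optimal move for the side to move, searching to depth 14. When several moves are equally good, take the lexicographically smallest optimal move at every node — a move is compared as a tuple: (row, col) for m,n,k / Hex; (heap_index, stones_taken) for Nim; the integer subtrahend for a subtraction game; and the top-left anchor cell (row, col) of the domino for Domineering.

[14] X move#1: -1:-1/13, -2:+1/12*, -5:+1/9
[12] O move#2: -1:-1/11*, -2:-1/10, -5:-1/7
[11] X move#3: -1:-1/10, -2:+1/9*, -5:+1/6
[9] O move#4: -1:-1/8*, -2:-1/7, -5:-1/4
[8] X move#5: -1:-1/7, -2:+1/6*, -5:+1/3
[6] O move#6: -1:-1/5*, -2:-1/4, -5:-1/1
[5] X move#7: -1:-1/4, -2:+1/3*, -5:+1/0
[3] O move#8: -1:-1/2*, -2:-1/1
[2] X move#9: -1:-1/1, -2:+1/0*
[0] end (terminal -1, O#10); searched 14 to 14

X's best at [14]: -2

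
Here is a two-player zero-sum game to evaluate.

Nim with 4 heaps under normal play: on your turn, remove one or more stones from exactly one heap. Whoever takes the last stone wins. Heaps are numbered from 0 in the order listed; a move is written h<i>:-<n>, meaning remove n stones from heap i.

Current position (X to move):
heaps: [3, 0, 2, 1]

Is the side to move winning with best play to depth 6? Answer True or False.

[(3,0,2,1)] X move#1: h0:-1:-1/(2,0,2,1)*, h0:-2:-1/(1,0,2,1), h0:-3:-1/(0,0,2,1), h2:-1:-1/(3,0,1,1), h2:-2:-1/(3,0,0,1), h3:-1:-1/(3,0,2,0)
[(2,0,2,1)] O move#2: h0:-1:-1/(1,0,2,1), h0:-2:-1/(0,0,2,1), h2:-1:-1/(2,0,1,1), h2:-2:-1/(2,0,0,1), h3:-1:+1/(2,0,2,0)*
[(2,0,2,0)] X move#3: h0:-1:-1/(1,0,2,0)*, h0:-2:-1/(0,0,2,0), h2:-1:-1/(2,0,1,0), h2:-2:-1/(2,0,0,0)
[(1,0,2,0)] O move#4: h0:-1:-1/(0,0,2,0), h2:-1:+1/(1,0,1,0)*, h2:-2:-1/(1,0,0,0)
[(1,0,1,0)] X move#5: h0:-1:-1/(0,0,1,0)*, h2:-1:-1/(1,0,0,0)
[(0,0,1,0)] O move#6: h2:-1:+1/(0,0,0,0)*
[(0,0,0,0)] end (terminal -1, X#7); searched (3,0,2,1) to 6

X winning at [(3,0,2,1)]: False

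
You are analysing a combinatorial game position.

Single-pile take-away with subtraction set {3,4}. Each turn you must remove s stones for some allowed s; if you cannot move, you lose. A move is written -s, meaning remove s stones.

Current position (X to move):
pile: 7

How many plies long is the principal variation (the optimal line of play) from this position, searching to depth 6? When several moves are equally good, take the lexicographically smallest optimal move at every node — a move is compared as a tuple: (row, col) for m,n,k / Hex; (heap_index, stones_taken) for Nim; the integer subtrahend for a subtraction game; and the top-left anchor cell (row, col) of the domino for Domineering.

[7] X move#1: -3:-1/4*, -4:-1/3
[4] O move#2: -3:+1/1*, -4:+1/0
[1] end (terminal -1, X#3); searched 7 to 6

PV length from [7]: 2 plies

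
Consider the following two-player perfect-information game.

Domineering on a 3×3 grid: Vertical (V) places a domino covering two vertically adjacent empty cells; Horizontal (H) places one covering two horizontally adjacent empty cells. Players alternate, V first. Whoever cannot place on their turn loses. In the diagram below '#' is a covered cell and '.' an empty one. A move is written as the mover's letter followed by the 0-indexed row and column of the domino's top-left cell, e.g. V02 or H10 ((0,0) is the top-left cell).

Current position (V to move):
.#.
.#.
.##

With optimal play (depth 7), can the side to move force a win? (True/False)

V winning at [.#./.#./.##]: True

ply 1, V at .#./.#./.## | V00=+1→##./##./.##*; V02=+1→.##/.##/.##; V10=+1→.#./##./###
ply 2: ##./##./.## is terminal -1 (H); from .#./.#./.## depth 7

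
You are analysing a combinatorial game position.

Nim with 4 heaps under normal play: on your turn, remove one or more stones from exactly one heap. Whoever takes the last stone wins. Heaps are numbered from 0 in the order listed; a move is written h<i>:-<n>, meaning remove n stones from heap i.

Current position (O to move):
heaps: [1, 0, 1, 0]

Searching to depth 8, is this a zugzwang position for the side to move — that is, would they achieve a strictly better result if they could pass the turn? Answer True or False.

p1 O@[(1,0,1,0)]: h0:-1[(0,0,1,0)]-1* h2:-1[(1,0,0,0)]-1
p2 X@[(0,0,1,0)]: h2:-1[(0,0,0,0)]+1*
p3 O@[(0,0,0,0)] terminal -1; root [(1,0,1,0)] d8
if O skipped the turn, X would face:
~ p1 X@[(1,0,1,0)]: h0:-1[(0,0,1,0)]-1* h2:-1[(1,0,0,0)]-1
~ p2 O@[(0,0,1,0)]: h2:-1[(0,0,0,0)]+1*
~ p3 X@[(0,0,0,0)] terminal -1; root [(1,0,1,0)] d8
compare (O): move=-1 vs pass=+1

zugzwang((1,0,1,0), O) = True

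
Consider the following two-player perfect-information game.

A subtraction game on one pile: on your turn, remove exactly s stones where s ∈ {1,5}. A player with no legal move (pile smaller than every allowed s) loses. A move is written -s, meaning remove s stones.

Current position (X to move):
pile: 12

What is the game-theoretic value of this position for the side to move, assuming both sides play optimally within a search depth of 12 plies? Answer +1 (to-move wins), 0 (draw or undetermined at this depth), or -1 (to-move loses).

value(12, X) = -1

ply 1, X at 12 | -1=-1→11*; -5=-1→7
ply 2, O at 11 | -1=+1→10*; -5=+1→6
ply 3, X at 10 | -1=-1→9*; -5=-1→5
ply 4, O at 9 | -1=+1→8*; -5=+1→4
ply 5, X at 8 | -1=-1→7*; -5=-1→3
ply 6, O at 7 | -1=+1→6*; -5=+1→2
ply 7, X at 6 | -1=-1→5*; -5=-1→1
ply 8, O at 5 | -1=+1→4*; -5=+1→0
ply 9, X at 4 | -1=-1→3*
ply 10, O at 3 | -1=+1→2*
ply 11, X at 2 | -1=-1→1*
ply 12, O at 1 | -1=+1→0*
ply 13: 0 is terminal -1 (X); from 12 depth 12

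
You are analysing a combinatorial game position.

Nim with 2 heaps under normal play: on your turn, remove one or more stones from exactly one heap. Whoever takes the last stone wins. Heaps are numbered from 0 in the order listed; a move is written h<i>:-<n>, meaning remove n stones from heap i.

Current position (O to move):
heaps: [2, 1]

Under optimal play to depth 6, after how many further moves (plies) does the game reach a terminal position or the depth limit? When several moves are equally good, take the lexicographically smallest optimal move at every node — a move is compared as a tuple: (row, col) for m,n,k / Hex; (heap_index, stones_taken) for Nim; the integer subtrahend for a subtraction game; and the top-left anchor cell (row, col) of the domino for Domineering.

PV length from [(2,1)]: 3 plies

ply 1, O at (2,1) | h0:-1=+1→(1,1)*; h0:-2=-1→(0,1); h1:-1=-1→(2,0)
ply 2, X at (1,1) | h0:-1=-1→(0,1)*; h1:-1=-1→(1,0)
ply 3, O at (0,1) | h1:-1=+1→(0,0)*
ply 4: (0,0) is terminal -1 (X); from (2,1) depth 6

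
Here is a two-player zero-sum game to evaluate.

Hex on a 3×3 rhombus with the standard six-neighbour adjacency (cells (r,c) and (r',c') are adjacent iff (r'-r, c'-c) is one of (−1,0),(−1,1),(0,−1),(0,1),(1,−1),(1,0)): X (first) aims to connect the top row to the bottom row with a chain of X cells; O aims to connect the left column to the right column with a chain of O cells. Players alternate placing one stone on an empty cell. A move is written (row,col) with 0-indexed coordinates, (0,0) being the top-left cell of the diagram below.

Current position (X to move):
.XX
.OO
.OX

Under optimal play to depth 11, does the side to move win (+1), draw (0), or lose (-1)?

p1 X@[.XX/.OO/.OX]: (0,0)[XXX/.OO/.OX]-1* (1,0)[.XX/XOO/.OX]-1 (2,0)[.XX/.OO/XOX]-1
p2 O@[XXX/.OO/.OX]: (1,0)[XXX/OOO/.OX]+1* (2,0)[XXX/.OO/OOX]+1
p3 X@[XXX/OOO/.OX] terminal -1; root [.XX/.OO/.OX] d11

value(.XX/.OO/.OX, X) = -1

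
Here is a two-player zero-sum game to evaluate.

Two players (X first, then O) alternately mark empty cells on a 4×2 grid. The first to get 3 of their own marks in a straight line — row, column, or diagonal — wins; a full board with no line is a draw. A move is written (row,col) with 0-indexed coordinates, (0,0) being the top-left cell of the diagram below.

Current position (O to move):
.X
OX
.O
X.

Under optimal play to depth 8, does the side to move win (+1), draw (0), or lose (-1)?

ply 1, O at .X/OX/.O/X. | (0,0)=+0→OX/OX/.O/X.*; (2,0)=+0→.X/OX/OO/X.; (3,1)=+0→.X/OX/.O/XO
ply 2, X at OX/OX/.O/X. | (2,0)=+0→OX/OX/XO/X.*; (3,1)=-1→OX/OX/.O/XX
ply 3, O at OX/OX/XO/X. | (3,1)=+0→OX/OX/XO/XO*
ply 4: OX/OX/XO/XO is terminal +0 (X); from .X/OX/.O/X. depth 8

value(.X/OX/.O/X., O) = 0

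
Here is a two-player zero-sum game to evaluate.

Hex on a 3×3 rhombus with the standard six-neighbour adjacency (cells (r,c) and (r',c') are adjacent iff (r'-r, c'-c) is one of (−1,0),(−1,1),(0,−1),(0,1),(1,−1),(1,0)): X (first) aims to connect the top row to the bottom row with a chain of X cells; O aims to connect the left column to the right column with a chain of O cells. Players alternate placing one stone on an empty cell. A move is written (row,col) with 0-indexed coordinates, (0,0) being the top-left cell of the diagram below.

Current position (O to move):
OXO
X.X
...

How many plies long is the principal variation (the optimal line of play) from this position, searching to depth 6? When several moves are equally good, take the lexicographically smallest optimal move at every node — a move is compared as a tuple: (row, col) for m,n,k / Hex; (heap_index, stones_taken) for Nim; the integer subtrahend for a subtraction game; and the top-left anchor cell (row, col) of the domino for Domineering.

p1 O@[OXO/X.X/...]: (1,1)[OXO/XOX/...]-1* (2,0)[OXO/X.X/O..]-1 (2,1)[OXO/X.X/.O.]-1 (2,2)[OXO/X.X/..O]-1
p2 X@[OXO/XOX/...]: (2,0)[OXO/XOX/X..]+1* (2,1)[OXO/XOX/.X.]-1 (2,2)[OXO/XOX/..X]-1
p3 O@[OXO/XOX/X..] terminal -1; root [OXO/X.X/...] d6

PV length from [OXO/X.X/...]: 2 plies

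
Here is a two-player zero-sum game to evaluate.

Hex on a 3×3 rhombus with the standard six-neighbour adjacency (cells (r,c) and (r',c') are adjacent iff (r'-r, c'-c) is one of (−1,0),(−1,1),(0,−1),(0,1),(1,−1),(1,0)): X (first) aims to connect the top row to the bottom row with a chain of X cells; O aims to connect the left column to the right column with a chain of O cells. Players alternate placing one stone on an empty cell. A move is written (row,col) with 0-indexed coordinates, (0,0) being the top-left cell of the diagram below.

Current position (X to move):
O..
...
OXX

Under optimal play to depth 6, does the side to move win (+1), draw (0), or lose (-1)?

p1 X@[O../.../OXX]: (0,1)[OX./.../OXX]-1 (0,2)[O.X/.../OXX]+1* (1,0)[O../X../OXX]-1 (1,1)[O../.X./OXX]+1 (1,2)[O../..X/OXX]-1
p2 O@[O.X/.../OXX]: (0,1)[OOX/.../OXX]-1* (1,0)[O.X/O../OXX]-1 (1,1)[O.X/.O./OXX]-1 (1,2)[O.X/..O/OXX]-1
p3 X@[OOX/.../OXX]: (1,0)[OOX/X../OXX]+1* (1,1)[OOX/.X./OXX]+1 (1,2)[OOX/..X/OXX]+1
p4 O@[OOX/X../OXX]: (1,1)[OOX/XO./OXX]-1* (1,2)[OOX/X.O/OXX]-1
p5 X@[OOX/XO./OXX]: (1,2)[OOX/XOX/OXX]+1*
p6 O@[OOX/XOX/OXX] terminal -1; root [O../.../OXX] d6

value(O../.../OXX, X) = +1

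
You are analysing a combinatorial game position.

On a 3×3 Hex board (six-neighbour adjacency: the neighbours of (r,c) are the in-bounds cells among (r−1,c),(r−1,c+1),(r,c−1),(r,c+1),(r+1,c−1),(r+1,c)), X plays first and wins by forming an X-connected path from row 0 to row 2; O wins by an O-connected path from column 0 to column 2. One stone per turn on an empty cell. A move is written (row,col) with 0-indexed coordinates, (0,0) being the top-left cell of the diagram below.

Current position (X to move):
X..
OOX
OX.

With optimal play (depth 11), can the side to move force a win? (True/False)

[X../OOX/OX.] X move#1: (0,1):-1/XX./OOX/OX., (0,2):+1/X.X/OOX/OX.*, (2,2):-1/X../OOX/OXX
[X.X/OOX/OX.] end (terminal -1, O#2); searched X../OOX/OX. to 11

X winning at [X../OOX/OX.]: True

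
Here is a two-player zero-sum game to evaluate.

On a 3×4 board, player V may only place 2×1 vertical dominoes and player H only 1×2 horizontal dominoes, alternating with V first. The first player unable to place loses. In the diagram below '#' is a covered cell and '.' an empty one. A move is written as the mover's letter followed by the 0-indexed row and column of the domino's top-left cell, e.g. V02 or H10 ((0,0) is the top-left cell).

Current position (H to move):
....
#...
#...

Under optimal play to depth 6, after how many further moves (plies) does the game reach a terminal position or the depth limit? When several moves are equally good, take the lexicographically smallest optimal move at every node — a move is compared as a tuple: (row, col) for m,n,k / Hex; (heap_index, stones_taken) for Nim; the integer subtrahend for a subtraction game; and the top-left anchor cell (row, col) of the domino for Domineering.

PV length from [..../#.../#...]: 3 plies

p1 H@[..../#.../#...]: H00[##../#.../#...]-1 H01[.##./#.../#...]-1 H02[..##/#.../#...]-1 H11[..../###./#...]+1* H12[..../#.##/#...]+1 H21[..../#.../###.]-1 H22[..../#.../#.##]-1
p2 V@[..../###./#...]: V03[...#/####/#...]-1* V13[..../####/#..#]-1
p3 H@[...#/####/#...]: H00[##.#/####/#...]+1* H01[.###/####/#...]+1 H21[...#/####/###.]+1 H22[...#/####/#.##]+1
p4 V@[##.#/####/#...] terminal -1; root [..../#.../#...] d6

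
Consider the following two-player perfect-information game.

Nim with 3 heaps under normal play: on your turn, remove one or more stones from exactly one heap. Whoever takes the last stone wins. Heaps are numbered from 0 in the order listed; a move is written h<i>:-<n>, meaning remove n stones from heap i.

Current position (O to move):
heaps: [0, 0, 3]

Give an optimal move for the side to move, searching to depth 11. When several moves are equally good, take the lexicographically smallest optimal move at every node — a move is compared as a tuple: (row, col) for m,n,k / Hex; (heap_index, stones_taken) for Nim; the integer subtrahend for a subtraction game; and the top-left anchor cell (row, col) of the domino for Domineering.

[(0,0,3)] O move#1: h2:-1:-1/(0,0,2), h2:-2:-1/(0,0,1), h2:-3:+1/(0,0,0)*
[(0,0,0)] end (terminal -1, X#2); searched (0,0,3) to 11

O's best at [(0,0,3)]: h2:-3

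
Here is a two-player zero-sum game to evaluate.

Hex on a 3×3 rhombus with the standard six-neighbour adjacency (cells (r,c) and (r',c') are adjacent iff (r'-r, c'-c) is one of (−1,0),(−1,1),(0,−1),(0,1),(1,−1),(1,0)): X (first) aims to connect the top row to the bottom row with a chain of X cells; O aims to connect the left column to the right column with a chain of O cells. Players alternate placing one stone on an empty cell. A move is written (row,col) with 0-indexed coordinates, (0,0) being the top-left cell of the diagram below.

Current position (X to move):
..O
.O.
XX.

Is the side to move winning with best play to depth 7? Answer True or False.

ply 1, X at ..O/.O./XX. | (0,0)=-1→X.O/.O./XX.; (0,1)=-1→.XO/.O./XX.; (1,0)=+1→..O/XO./XX.*; (1,2)=-1→..O/.OX/XX.; (2,2)=-1→..O/.O./XXX
ply 2, O at ..O/XO./XX. | (0,0)=-1→O.O/XO./XX.*; (0,1)=-1→.OO/XO./XX.; (1,2)=-1→..O/XOO/XX.; (2,2)=-1→..O/XO./XXO
ply 3, X at O.O/XO./XX. | (0,1)=+1→OXO/XO./XX.*; (1,2)=-1→O.O/XOX/XX.; (2,2)=-1→O.O/XO./XXX
ply 4: OXO/XO./XX. is terminal -1 (O); from ..O/.O./XX. depth 7

X winning at [..O/.O./XX.]: True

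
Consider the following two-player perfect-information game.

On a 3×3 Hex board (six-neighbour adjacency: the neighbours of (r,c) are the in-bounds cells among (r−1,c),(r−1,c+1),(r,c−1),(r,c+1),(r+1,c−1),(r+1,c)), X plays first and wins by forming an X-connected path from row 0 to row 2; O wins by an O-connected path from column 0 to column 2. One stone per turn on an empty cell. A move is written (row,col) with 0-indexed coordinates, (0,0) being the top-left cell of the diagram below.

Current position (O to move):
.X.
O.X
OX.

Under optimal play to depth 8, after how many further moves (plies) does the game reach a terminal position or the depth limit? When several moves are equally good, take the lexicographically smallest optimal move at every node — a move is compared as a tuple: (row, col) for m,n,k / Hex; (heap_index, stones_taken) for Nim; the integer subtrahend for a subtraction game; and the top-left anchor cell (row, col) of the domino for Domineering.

p1 O@[.X./O.X/OX.]: (0,0)[OX./O.X/OX.]-1* (0,2)[.XO/O.X/OX.]-1 (1,1)[.X./OOX/OX.]-1 (2,2)[.X./O.X/OXO]-1
p2 X@[OX./O.X/OX.]: (0,2)[OXX/O.X/OX.]+1* (1,1)[OX./OXX/OX.]+1 (2,2)[OX./O.X/OXX]+1
p3 O@[OXX/O.X/OX.] terminal -1; root [.X./O.X/OX.] d8

PV length from [.X./O.X/OX.]: 2 plies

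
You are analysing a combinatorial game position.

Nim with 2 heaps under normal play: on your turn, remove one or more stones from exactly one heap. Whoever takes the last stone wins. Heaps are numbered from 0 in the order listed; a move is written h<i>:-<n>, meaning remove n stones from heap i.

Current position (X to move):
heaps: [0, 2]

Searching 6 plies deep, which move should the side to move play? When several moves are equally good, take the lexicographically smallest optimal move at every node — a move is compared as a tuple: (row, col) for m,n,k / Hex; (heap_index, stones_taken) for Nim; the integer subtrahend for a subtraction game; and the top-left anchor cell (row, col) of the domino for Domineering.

[(0,2)] X move#1: h1:-1:-1/(0,1), h1:-2:+1/(0,0)*
[(0,0)] end (terminal -1, O#2); searched (0,2) to 6

X's best at [(0,2)]: h1:-2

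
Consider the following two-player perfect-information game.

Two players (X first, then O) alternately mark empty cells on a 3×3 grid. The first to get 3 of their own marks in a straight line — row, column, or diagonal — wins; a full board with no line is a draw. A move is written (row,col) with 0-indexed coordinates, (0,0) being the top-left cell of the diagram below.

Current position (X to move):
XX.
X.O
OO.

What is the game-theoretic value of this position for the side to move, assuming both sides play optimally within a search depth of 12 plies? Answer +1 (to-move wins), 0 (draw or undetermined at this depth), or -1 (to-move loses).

value(XX./X.O/OO., X) = +1

[XX./X.O/OO.] X move#1: (0,2):+1/XXX/X.O/OO.*, (1,1):-1/XX./XXO/OO., (2,2):+1/XX./X.O/OOX
[XXX/X.O/OO.] end (terminal -1, O#2); searched XX./X.O/OO. to 12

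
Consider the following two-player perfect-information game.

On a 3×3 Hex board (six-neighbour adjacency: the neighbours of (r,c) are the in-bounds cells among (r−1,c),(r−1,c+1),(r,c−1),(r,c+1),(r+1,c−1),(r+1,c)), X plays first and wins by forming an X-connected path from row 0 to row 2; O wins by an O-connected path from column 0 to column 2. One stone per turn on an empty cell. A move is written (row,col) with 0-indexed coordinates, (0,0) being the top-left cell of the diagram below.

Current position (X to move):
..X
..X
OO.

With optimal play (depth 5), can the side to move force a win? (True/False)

X winning at [..X/..X/OO.]: True

[..X/..X/OO.] X move#1: (0,0):-1/X.X/..X/OO., (0,1):-1/.XX/..X/OO., (1,0):-1/..X/X.X/OO., (1,1):-1/..X/.XX/OO., (2,2):+1/..X/..X/OOX*
[..X/..X/OOX] end (terminal -1, O#2); searched ..X/..X/OO. to 5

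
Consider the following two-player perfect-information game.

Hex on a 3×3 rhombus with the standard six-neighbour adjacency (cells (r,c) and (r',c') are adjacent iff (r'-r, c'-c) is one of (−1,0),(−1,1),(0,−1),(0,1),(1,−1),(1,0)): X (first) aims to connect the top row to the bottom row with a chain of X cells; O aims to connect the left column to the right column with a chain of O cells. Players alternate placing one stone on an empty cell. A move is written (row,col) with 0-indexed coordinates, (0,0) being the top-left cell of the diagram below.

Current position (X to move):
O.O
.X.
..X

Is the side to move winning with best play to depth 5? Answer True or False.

X winning at [O.O/.X./..X]: True

[O.O/.X./..X] X move#1: (0,1):+1/OXO/.X./..X*, (1,0):-1/O.O/XX./..X, (1,2):-1/O.O/.XX/..X, (2,0):-1/O.O/.X./X.X, (2,1):-1/O.O/.X./.XX
[OXO/.X./..X] O move#2: (1,0):-1/OXO/OX./..X*, (1,2):-1/OXO/.XO/..X, (2,0):-1/OXO/.X./O.X, (2,1):-1/OXO/.X./.OX
[OXO/OX./..X] X move#3: (1,2):+1/OXO/OXX/..X*, (2,0):+1/OXO/OX./X.X, (2,1):+1/OXO/OX./.XX
[OXO/OXX/..X] end (terminal -1, O#4); searched O.O/.X./..X to 5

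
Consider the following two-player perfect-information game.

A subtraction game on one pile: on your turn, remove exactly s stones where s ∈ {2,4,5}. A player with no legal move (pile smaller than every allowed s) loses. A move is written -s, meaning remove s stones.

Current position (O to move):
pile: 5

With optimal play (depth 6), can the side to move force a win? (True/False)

O winning at [5]: True

ply 1, O at 5 | -2=-1→3; -4=+1→1*; -5=+1→0
ply 2: 1 is terminal -1 (X); from 5 depth 6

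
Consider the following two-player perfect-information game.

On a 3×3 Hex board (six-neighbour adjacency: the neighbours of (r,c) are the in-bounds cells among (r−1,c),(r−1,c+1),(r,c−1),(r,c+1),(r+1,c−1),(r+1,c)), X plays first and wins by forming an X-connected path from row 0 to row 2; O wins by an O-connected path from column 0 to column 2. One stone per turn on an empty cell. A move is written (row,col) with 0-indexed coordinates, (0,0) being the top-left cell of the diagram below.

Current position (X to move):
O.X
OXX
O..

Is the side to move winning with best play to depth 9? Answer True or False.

X winning at [O.X/OXX/O..]: True

[O.X/OXX/O..] X move#1: (0,1):+1/OXX/OXX/O..*, (2,1):+1/O.X/OXX/OX., (2,2):+1/O.X/OXX/O.X
[OXX/OXX/O..] O move#2: (2,1):-1/OXX/OXX/OO.*, (2,2):-1/OXX/OXX/O.O
[OXX/OXX/OO.] X move#3: (2,2):+1/OXX/OXX/OOX*
[OXX/OXX/OOX] end (terminal -1, O#4); searched O.X/OXX/O.. to 9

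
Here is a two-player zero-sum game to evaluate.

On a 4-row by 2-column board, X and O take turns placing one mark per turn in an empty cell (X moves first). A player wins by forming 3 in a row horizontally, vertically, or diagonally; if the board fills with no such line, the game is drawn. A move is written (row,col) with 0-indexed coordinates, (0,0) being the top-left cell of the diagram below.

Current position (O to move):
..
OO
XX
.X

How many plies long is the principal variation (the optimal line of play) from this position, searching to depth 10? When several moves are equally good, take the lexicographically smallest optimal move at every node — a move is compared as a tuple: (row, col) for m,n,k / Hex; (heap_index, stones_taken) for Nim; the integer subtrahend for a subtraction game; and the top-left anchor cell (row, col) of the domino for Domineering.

PV length from [../OO/XX/.X]: 3 plies

ply 1, O at ../OO/XX/.X | (0,0)=+0→O./OO/XX/.X*; (0,1)=+0→.O/OO/XX/.X; (3,0)=+0→../OO/XX/OX
ply 2, X at O./OO/XX/.X | (0,1)=+0→OX/OO/XX/.X*; (3,0)=+0→O./OO/XX/XX
ply 3, O at OX/OO/XX/.X | (3,0)=+0→OX/OO/XX/OX*
ply 4: OX/OO/XX/OX is terminal +0 (X); from ../OO/XX/.X depth 10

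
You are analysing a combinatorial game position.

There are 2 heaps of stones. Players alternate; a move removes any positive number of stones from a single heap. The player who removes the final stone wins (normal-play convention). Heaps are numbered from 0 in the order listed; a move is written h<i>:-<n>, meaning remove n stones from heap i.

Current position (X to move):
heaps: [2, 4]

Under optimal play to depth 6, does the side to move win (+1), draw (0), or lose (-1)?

value((2,4), X) = +1

p1 X@[(2,4)]: h0:-1[(1,4)]-1 h0:-2[(0,4)]-1 h1:-1[(2,3)]-1 h1:-2[(2,2)]+1* h1:-3[(2,1)]-1 h1:-4[(2,0)]-1
p2 O@[(2,2)]: h0:-1[(1,2)]-1* h0:-2[(0,2)]-1 h1:-1[(2,1)]-1 h1:-2[(2,0)]-1
p3 X@[(1,2)]: h0:-1[(0,2)]-1 h1:-1[(1,1)]+1* h1:-2[(1,0)]-1
p4 O@[(1,1)]: h0:-1[(0,1)]-1* h1:-1[(1,0)]-1
p5 X@[(0,1)]: h1:-1[(0,0)]+1*
p6 O@[(0,0)] terminal -1; root [(2,4)] d6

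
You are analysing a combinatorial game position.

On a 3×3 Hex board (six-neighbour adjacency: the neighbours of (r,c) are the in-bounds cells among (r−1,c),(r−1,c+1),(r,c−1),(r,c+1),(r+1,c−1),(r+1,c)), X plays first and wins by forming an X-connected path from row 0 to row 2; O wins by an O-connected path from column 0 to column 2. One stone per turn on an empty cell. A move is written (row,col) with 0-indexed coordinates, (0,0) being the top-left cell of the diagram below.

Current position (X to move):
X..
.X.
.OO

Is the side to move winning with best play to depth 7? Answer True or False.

[X../.X./.OO] X move#1: (0,1):-1/XX./.X./.OO, (0,2):-1/X.X/.X./.OO, (1,0):-1/X../XX./.OO, (1,2):-1/X../.XX/.OO, (2,0):+1/X../.X./XOO*
[X../.X./XOO] O move#2: (0,1):-1/XO./.X./XOO*, (0,2):-1/X.O/.X./XOO, (1,0):-1/X../OX./XOO, (1,2):-1/X../.XO/XOO
[XO./.X./XOO] X move#3: (0,2):+1/XOX/.X./XOO*, (1,0):+1/XO./XX./XOO, (1,2):+1/XO./.XX/XOO
[XOX/.X./XOO] end (terminal -1, O#4); searched X../.X./.OO to 7

X winning at [X../.X./.OO]: True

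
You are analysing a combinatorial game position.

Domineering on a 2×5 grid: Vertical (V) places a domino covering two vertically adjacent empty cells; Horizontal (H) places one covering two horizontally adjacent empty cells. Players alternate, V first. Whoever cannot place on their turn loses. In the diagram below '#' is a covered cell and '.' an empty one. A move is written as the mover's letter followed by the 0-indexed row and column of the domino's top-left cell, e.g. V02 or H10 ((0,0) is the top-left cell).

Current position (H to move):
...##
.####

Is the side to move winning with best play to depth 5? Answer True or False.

H winning at [...##/.####]: True

ply 1, H at ...##/.#### | H00=+1→##.##/.####*; H01=-1→.####/.####
ply 2: ##.##/.#### is terminal -1 (V); from ...##/.#### depth 5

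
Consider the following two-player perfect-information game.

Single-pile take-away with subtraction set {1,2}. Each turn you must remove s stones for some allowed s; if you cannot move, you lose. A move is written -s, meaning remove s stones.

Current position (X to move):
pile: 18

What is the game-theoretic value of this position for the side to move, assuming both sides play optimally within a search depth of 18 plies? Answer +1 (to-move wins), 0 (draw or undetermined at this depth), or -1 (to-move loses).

ply 1, X at 18 | -1=-1→17*; -2=-1→16
ply 2, O at 17 | -1=-1→16; -2=+1→15*
ply 3, X at 15 | -1=-1→14*; -2=-1→13
ply 4, O at 14 | -1=-1→13; -2=+1→12*
ply 5, X at 12 | -1=-1→11*; -2=-1→10
ply 6, O at 11 | -1=-1→10; -2=+1→9*
ply 7, X at 9 | -1=-1→8*; -2=-1→7
ply 8, O at 8 | -1=-1→7; -2=+1→6*
ply 9, X at 6 | -1=-1→5*; -2=-1→4
ply 10, O at 5 | -1=-1→4; -2=+1→3*
ply 11, X at 3 | -1=-1→2*; -2=-1→1
ply 12, O at 2 | -1=-1→1; -2=+1→0*
ply 13: 0 is terminal -1 (X); from 18 depth 18

value(18, X) = -1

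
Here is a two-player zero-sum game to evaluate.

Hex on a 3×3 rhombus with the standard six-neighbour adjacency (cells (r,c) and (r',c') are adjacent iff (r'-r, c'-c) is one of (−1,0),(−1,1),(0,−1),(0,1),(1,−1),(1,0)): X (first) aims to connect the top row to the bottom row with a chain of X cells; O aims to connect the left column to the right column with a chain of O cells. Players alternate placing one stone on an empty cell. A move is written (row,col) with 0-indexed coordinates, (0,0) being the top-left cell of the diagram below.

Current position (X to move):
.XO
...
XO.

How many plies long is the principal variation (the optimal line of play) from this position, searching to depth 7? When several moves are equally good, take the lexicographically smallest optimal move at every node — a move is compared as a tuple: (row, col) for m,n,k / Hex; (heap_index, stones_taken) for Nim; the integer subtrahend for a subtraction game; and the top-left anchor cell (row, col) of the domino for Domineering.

ply 1, X at .XO/.../XO. | (0,0)=+1→XXO/.../XO.*; (1,0)=+1→.XO/X../XO.; (1,1)=+1→.XO/.X./XO.; (1,2)=+1→.XO/..X/XO.; (2,2)=+1→.XO/.../XOX
ply 2, O at XXO/.../XO. | (1,0)=-1→XXO/O../XO.*; (1,1)=-1→XXO/.O./XO.; (1,2)=-1→XXO/..O/XO.; (2,2)=-1→XXO/.../XOO
ply 3, X at XXO/O../XO. | (1,1)=+1→XXO/OX./XO.*; (1,2)=-1→XXO/O.X/XO.; (2,2)=-1→XXO/O../XOX
ply 4: XXO/OX./XO. is terminal -1 (O); from .XO/.../XO. depth 7

PV length from [.XO/.../XO.]: 3 plies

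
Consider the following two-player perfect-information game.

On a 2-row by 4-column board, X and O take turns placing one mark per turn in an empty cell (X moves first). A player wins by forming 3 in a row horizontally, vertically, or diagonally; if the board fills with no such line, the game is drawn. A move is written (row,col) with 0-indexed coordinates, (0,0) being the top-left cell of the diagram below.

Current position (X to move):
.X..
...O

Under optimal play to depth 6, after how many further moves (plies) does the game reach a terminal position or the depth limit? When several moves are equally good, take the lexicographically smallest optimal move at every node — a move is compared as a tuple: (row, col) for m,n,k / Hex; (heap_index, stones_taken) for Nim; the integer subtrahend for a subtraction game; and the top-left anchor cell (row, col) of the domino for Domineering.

[.X../...O] X move#1: (0,0):+0/XX../...O, (0,2):+1/.XX./...O*, (0,3):+0/.X.X/...O, (1,0):+0/.X../X..O, (1,1):+0/.X../.X.O, (1,2):+0/.X../..XO
[.XX./...O] O move#2: (0,0):-1/OXX./...O*, (0,3):-1/.XXO/...O, (1,0):-1/.XX./O..O, (1,1):-1/.XX./.O.O, (1,2):-1/.XX./..OO
[OXX./...O] X move#3: (0,3):+1/OXXX/...O*, (1,0):+0/OXX./X..O, (1,1):+0/OXX./.X.O, (1,2):+0/OXX./..XO
[OXXX/...O] end (terminal -1, O#4); searched .X../...O to 6

PV length from [.X../...O]: 3 plies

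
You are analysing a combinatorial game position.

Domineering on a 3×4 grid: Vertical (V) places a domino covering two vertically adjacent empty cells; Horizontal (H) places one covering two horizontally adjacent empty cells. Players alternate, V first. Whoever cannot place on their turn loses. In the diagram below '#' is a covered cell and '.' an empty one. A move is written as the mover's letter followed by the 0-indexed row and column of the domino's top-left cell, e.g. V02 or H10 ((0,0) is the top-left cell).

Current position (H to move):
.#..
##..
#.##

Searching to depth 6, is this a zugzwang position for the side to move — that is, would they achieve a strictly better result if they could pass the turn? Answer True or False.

zugzwang(.#../##../#.##, H) = False

ply 1, H at .#../##../#.## | H02=+1→.###/##../#.##*; H12=+1→.#../####/#.##
ply 2: .###/##../#.## is terminal -1 (V); from .#../##../#.## depth 6
if H skipped the turn, V would face:
~ ply 1, V at .#../##../#.## | V02=+1→.##./###./#.##*; V03=+1→.#.#/##.#/#.##
~ ply 2: .##./###./#.## is terminal -1 (H); from .#../##../#.## depth 6
compare (H): move=+1 vs pass=-1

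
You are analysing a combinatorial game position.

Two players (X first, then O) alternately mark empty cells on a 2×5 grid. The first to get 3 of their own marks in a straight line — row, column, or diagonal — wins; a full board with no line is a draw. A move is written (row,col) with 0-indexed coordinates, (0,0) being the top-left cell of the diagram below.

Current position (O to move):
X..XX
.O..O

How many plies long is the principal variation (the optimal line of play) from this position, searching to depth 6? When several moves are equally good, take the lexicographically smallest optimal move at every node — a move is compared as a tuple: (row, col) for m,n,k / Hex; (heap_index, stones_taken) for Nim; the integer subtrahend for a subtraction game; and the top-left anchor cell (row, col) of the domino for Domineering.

PV length from [X..XX/.O..O]: 5 plies

ply 1, O at X..XX/.O..O | (0,1)=-1→XO.XX/.O..O; (0,2)=+0→X.OXX/.O..O*; (1,0)=-1→X..XX/OO..O; (1,2)=-1→X..XX/.OO.O; (1,3)=-1→X..XX/.O.OO
ply 2, X at X.OXX/.O..O | (0,1)=-1→XXOXX/.O..O; (1,0)=+0→X.OXX/XO..O*; (1,2)=+0→X.OXX/.OX.O; (1,3)=+0→X.OXX/.O.XO
ply 3, O at X.OXX/XO..O | (0,1)=+0→XOOXX/XO..O*; (1,2)=+0→X.OXX/XOO.O; (1,3)=+0→X.OXX/XO.OO
ply 4, X at XOOXX/XO..O | (1,2)=+0→XOOXX/XOX.O*; (1,3)=+0→XOOXX/XO.XO
ply 5, O at XOOXX/XOX.O | (1,3)=+0→XOOXX/XOXOO*
ply 6: XOOXX/XOXOO is terminal +0 (X); from X..XX/.O..O depth 6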